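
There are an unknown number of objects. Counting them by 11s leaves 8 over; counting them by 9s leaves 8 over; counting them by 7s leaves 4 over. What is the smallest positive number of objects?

The moduli are pairwise coprime; M = 11·9·7 = 693.
M/11 = 63; 63 ≡ 8 (mod 11); 8·7 ≡ 1, so inverse 7.
M/9 = 77; 77 ≡ 5 (mod 9); 5·2 ≡ 1, so inverse 2.
M/7 = 99; 99 ≡ 1 (mod 7), inverse 1.
N ≡ 8·63·7 + 8·77·2 + 4·99·1 = 5156.
5156 mod 693 = 305.

305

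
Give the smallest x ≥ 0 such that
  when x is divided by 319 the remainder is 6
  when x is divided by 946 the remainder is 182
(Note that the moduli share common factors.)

Combine the congruences pairwise.
gcd(319, 946) = 11 and 11 | (182 − 6), so the pair is consistent; merging gives x ≡ 15318 (mod 27434), where 27434 = lcm(319, 946).
The solution is unique modulo lcm(319, 946) = 27434.

15318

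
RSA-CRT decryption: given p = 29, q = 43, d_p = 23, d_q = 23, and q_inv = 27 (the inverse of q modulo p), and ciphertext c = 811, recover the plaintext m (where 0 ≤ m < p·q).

m₁ = c^(d_p) mod p: c ≡ 28 (mod 29), and 28^23 mod 29 = 28.
m₂ = c^(d_q) mod q: c ≡ 37 (mod 43), and 37^23 mod 43 = 7.
h = q_inv·(m₁ − m₂) mod p = 27·(28 − 7) mod 29 = 16.
m = m₂ + h·q = 7 + 16·43 = 695.

695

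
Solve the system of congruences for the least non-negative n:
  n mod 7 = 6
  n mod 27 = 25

From n ≡ 6 (mod 7) write n = 6 + 7t. Substituting into n ≡ 25 (mod 27) gives 7t ≡ 19 (mod 27), and since 7⁻¹ ≡ 4 (mod 27), t ≡ 22. Hence n ≡ 6 + 7·22 = 160 (mod 189).

160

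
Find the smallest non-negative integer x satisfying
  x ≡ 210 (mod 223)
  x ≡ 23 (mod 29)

5562

From x ≡ 210 (mod 223) write x = 210 + 223t. Substituting into x ≡ 23 (mod 29) gives 223t ≡ 16 (mod 29), and since 20⁻¹ ≡ 16 (mod 29), t ≡ 24. Hence x ≡ 210 + 223·24 = 5562 (mod 6467).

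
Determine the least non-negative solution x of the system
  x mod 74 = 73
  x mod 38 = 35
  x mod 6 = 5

gcd(74, 38) = 2 and 2 | (35 − 73), so the pair is consistent; merging gives x ≡ 73 (mod 1406), where 1406 = lcm(74, 38).
gcd(1406, 6) = 2 and 2 | (5 − 73), so the pair is consistent; merging gives x ≡ 2885 (mod 4218), where 4218 = lcm(1406, 6).
The solution is unique modulo lcm(74, 38, 6) = 4218.

2885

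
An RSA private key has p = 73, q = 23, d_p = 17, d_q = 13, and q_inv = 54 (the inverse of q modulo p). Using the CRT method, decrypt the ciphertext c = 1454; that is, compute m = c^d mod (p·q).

m₁ = c^(d_p) mod p: c ≡ 67 (mod 73), and 67^17 mod 73 = 61.
m₂ = c^(d_q) mod q: c ≡ 5 (mod 23), and 5^13 mod 23 = 21.
h = q_inv·(m₁ − m₂) mod p = 54·(61 − 21) mod 73 = 43.
m = m₂ + h·q = 21 + 43·23 = 1010.

1010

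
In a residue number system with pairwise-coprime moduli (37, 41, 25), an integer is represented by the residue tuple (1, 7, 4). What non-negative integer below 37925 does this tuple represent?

704

The moduli are pairwise coprime; N = 37·41·25 = 37925.
N/37 = 1025; 1025 ≡ 26 (mod 37); 26·10 ≡ 1, so inverse 10.
N/41 = 925; 925 ≡ 23 (mod 41); 23·25 ≡ 1, so inverse 25.
N/25 = 1517; 1517 ≡ 17 (mod 25); 17·3 ≡ 1, so inverse 3.
x ≡ 1·1025·10 + 7·925·25 + 4·1517·3 = 190329.
190329 mod 37925 = 704.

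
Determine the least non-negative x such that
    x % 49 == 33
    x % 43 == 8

From x ≡ 33 (mod 49) write x = 33 + 49t. Substituting into x ≡ 8 (mod 43) gives 49t ≡ 18 (mod 43), and since 6⁻¹ ≡ 36 (mod 43), t ≡ 3. Hence x ≡ 33 + 49·3 = 180 (mod 2107).

180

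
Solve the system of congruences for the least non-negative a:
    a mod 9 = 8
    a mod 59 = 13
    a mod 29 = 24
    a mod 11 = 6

51992

From a ≡ 8 (mod 9) write a = 8 + 9t. Substituting into a ≡ 13 (mod 59) gives 9t ≡ 5 (mod 59), and since 9⁻¹ ≡ 46 (mod 59), t ≡ 53. Hence a ≡ 8 + 9·53 = 485 (mod 531).
From a ≡ 485 (mod 531) write a = 485 + 531t. Substituting into a ≡ 24 (mod 29) gives 531t ≡ 3 (mod 29), and since 9⁻¹ ≡ 13 (mod 29), t ≡ 10. Hence a ≡ 485 + 531·10 = 5795 (mod 15399).
From a ≡ 5795 (mod 15399) write a = 5795 + 15399t. Substituting into a ≡ 6 (mod 11) gives 15399t ≡ 8 (mod 11), and since 10⁻¹ ≡ 10 (mod 11), t ≡ 3. Hence a ≡ 5795 + 15399·3 = 51992 (mod 169389).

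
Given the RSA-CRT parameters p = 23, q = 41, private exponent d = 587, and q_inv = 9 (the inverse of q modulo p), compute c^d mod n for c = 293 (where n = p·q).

176

d_p = d mod (p−1) = 587 mod 22 = 15; d_q = d mod (q−1) = 27.
m₁ = c^(d_p) mod p: c ≡ 17 (mod 23), and 17^15 mod 23 = 15.
m₂ = c^(d_q) mod q: c ≡ 6 (mod 41), and 6^27 mod 41 = 12.
h = q_inv·(m₁ − m₂) mod p = 9·(15 − 12) mod 23 = 4.
m = m₂ + h·q = 12 + 4·41 = 176.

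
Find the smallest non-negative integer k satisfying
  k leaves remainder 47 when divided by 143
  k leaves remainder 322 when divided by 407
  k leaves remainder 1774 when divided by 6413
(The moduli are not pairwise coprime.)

Combine the congruences pairwise.
gcd(143, 407) = 11 and 11 | (322 − 47), so the pair is consistent; merging gives k ≡ 2764 (mod 5291), where 5291 = lcm(143, 407).
gcd(5291, 6413) = 11 and 11 | (1774 − 2764), so the pair is consistent; merging gives k ≡ 2547735 (mod 3084653), where 3084653 = lcm(5291, 6413).
The solution is unique modulo lcm(143, 407, 6413) = 3084653.

2547735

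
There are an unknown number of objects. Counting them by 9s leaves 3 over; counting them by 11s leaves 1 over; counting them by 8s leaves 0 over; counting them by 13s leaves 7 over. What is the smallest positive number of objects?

The moduli are pairwise coprime; M = 9·11·8·13 = 10296.
M/9 = 1144; 1144 ≡ 1 (mod 9), inverse 1.
M/11 = 936; 936 ≡ 1 (mod 11), inverse 1.
M/8 = 1287; 1287 ≡ 7 (mod 8); 7·7 ≡ 1, so inverse 7.
M/13 = 792; 792 ≡ 12 (mod 13); 12·12 ≡ 1, so inverse 12.
N ≡ 3·1144·1 + 1·936·1 + 0·1287·7 + 7·792·12 = 70896.
70896 mod 10296 = 9120.

9120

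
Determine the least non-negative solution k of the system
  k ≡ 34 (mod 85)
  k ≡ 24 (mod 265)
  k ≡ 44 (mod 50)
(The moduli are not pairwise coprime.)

gcd(85, 265) = 5 and 5 | (24 − 34), so the pair is consistent; merging gives k ≡ 289 (mod 4505), where 4505 = lcm(85, 265).
gcd(4505, 50) = 5 and 5 | (44 − 289), so the pair is consistent; merging gives k ≡ 4794 (mod 45050), where 45050 = lcm(4505, 50).
The solution is unique modulo lcm(85, 265, 50) = 45050.

4794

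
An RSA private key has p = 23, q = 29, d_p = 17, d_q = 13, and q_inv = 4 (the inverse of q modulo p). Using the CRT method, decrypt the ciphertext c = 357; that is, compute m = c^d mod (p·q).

m₁ = c^(d_p) mod p: c ≡ 12 (mod 23), and 12^17 mod 23 = 9.
m₂ = c^(d_q) mod q: c ≡ 9 (mod 29), and 9^13 mod 29 = 13.
h = q_inv·(m₁ − m₂) mod p = 4·(9 − 13) mod 23 = 7.
m = m₂ + h·q = 13 + 7·29 = 216.

216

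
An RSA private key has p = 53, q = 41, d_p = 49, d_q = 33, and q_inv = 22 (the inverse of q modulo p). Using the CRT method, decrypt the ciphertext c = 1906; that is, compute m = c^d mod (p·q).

1676

m₁ = c^(d_p) mod p: c ≡ 51 (mod 53), and 51^49 mod 53 = 33.
m₂ = c^(d_q) mod q: c ≡ 20 (mod 41), and 20^33 mod 41 = 36.
h = q_inv·(m₁ − m₂) mod p = 22·(33 − 36) mod 53 = 40.
m = m₂ + h·q = 36 + 40·41 = 1676.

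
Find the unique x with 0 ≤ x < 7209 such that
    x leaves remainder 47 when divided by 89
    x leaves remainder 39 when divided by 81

Combine the congruences pairwise.
From x ≡ 47 (mod 89) write x = 47 + 89t. Substituting into x ≡ 39 (mod 81) gives 89t ≡ 73 (mod 81), and since 8⁻¹ ≡ 71 (mod 81), t ≡ 80. Hence x ≡ 47 + 89·80 = 7167 (mod 7209).

7167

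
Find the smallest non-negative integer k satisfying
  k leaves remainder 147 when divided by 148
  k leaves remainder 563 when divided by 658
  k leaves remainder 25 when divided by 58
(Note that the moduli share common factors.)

Combine the congruences pairwise.
gcd(148, 658) = 2 and 2 | (563 − 147), so the pair is consistent; merging gives k ≡ 34779 (mod 48692), where 48692 = lcm(148, 658).
gcd(48692, 58) = 2 and 2 | (25 − 34779), so the pair is consistent; merging gives k ≡ 862543 (mod 1412068), where 1412068 = lcm(48692, 58).
The solution is unique modulo lcm(148, 658, 58) = 1412068.

862543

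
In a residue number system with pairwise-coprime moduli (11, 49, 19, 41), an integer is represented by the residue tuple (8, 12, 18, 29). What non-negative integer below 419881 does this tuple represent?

220855

Combine the congruences pairwise.
From x ≡ 8 (mod 11) write x = 8 + 11t. Substituting into x ≡ 12 (mod 49) gives 11t ≡ 4 (mod 49), and since 11⁻¹ ≡ 9 (mod 49), t ≡ 36. Hence x ≡ 8 + 11·36 = 404 (mod 539).
From x ≡ 404 (mod 539) write x = 404 + 539t. Substituting into x ≡ 18 (mod 19) gives 539t ≡ 13 (mod 19), and since 7⁻¹ ≡ 11 (mod 19), t ≡ 10. Hence x ≡ 404 + 539·10 = 5794 (mod 10241).
From x ≡ 5794 (mod 10241) write x = 5794 + 10241t. Substituting into x ≡ 29 (mod 41) gives 10241t ≡ 16 (mod 41), and since 32⁻¹ ≡ 9 (mod 41), t ≡ 21. Hence x ≡ 5794 + 10241·21 = 220855 (mod 419881).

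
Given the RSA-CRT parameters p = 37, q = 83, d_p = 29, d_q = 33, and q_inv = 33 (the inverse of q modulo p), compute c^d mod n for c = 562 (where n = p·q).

308

m₁ = c^(d_p) mod p: c ≡ 7 (mod 37), and 7^29 mod 37 = 12.
m₂ = c^(d_q) mod q: c ≡ 64 (mod 83), and 64^33 mod 83 = 59.
h = q_inv·(m₁ − m₂) mod p = 33·(12 − 59) mod 37 = 3.
m = m₂ + h·q = 59 + 3·83 = 308.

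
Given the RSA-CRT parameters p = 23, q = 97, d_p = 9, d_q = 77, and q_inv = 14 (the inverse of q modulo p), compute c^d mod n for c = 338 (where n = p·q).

1020

m₁ = c^(d_p) mod p: c ≡ 16 (mod 23), and 16^9 mod 23 = 8.
m₂ = c^(d_q) mod q: c ≡ 47 (mod 97), and 47^77 mod 97 = 50.
h = q_inv·(m₁ − m₂) mod p = 14·(8 − 50) mod 23 = 10.
m = m₂ + h·q = 50 + 10·97 = 1020.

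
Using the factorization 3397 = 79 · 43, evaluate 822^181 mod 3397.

3258

Mod 79: 822 ≡ 32; by Fermat, exponent reduces to 181 mod 78 = 25; 32^25 ≡ 19 (mod 79).
Mod 43: 822 ≡ 5; by Fermat, exponent reduces to 181 mod 42 = 13; 5^13 ≡ 33 (mod 43).
Combine by CRT: x ≡ 19 (mod 79), x ≡ 33 (mod 43) ⇒ x ≡ 3258 (mod 3397).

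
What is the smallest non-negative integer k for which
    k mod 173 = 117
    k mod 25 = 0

3750

From k ≡ 117 (mod 173) write k = 117 + 173t. Substituting into k ≡ 0 (mod 25) gives 173t ≡ 8 (mod 25), and since 23⁻¹ ≡ 12 (mod 25), t ≡ 21. Hence k ≡ 117 + 173·21 = 3750 (mod 4325).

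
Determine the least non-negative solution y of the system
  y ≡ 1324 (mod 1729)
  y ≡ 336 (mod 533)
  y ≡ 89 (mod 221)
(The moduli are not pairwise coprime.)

gcd(1729, 533) = 13 and 13 | (336 − 1324), so the pair is consistent; merging gives y ≡ 30717 (mod 70889), where 70889 = lcm(1729, 533).
gcd(70889, 221) = 13 and 13 | (89 − 30717), so the pair is consistent; merging gives y ≡ 810496 (mod 1205113), where 1205113 = lcm(70889, 221).
The solution is unique modulo lcm(1729, 533, 221) = 1205113.

810496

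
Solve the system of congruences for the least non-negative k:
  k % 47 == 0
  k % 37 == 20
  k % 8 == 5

The moduli are pairwise coprime; N = 47·37·8 = 13912.
N/47 = 296; 296 ≡ 14 (mod 47); 14·37 ≡ 1, so inverse 37.
N/37 = 376; 376 ≡ 6 (mod 37); 6·31 ≡ 1, so inverse 31.
N/8 = 1739; 1739 ≡ 3 (mod 8); 3·3 ≡ 1, so inverse 3.
k ≡ 0·296·37 + 20·376·31 + 5·1739·3 = 259205.
259205 mod 13912 = 8789.

8789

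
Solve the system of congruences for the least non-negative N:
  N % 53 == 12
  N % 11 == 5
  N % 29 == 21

10983

From N ≡ 12 (mod 53) write N = 12 + 53t. Substituting into N ≡ 5 (mod 11) gives 53t ≡ 4 (mod 11), and since 9⁻¹ ≡ 5 (mod 11), t ≡ 9. Hence N ≡ 12 + 53·9 = 489 (mod 583).
From N ≡ 489 (mod 583) write N = 489 + 583t. Substituting into N ≡ 21 (mod 29) gives 583t ≡ 25 (mod 29), and since 3⁻¹ ≡ 10 (mod 29), t ≡ 18. Hence N ≡ 489 + 583·18 = 10983 (mod 16907).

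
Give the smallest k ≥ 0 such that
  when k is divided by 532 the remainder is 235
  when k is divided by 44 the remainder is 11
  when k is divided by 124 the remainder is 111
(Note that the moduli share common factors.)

gcd(532, 44) = 4 and 4 | (11 − 235), so the pair is consistent; merging gives k ≡ 5555 (mod 5852), where 5852 = lcm(532, 44).
gcd(5852, 124) = 4 and 4 | (111 − 5555), so the pair is consistent; merging gives k ≡ 99187 (mod 181412), where 181412 = lcm(5852, 124).
The solution is unique modulo lcm(532, 44, 124) = 181412.

99187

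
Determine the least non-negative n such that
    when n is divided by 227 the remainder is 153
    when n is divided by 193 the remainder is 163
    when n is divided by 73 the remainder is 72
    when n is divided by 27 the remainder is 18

55645344

The moduli are pairwise coprime; M = 227·193·73·27 = 86351481.
M/227 = 380403; 380403 ≡ 178 (mod 227); 178·88 ≡ 1, so inverse 88.
M/193 = 447417; 447417 ≡ 43 (mod 193); 43·9 ≡ 1, so inverse 9.
M/73 = 1182897; 1182897 ≡ 5 (mod 73); 5·44 ≡ 1, so inverse 44.
M/27 = 3198203; 3198203 ≡ 26 (mod 27); 26·26 ≡ 1, so inverse 26.
n ≡ 153·380403·88 + 163·447417·9 + 72·1182897·44 + 18·3198203·26 = 11022283431.
11022283431 mod 86351481 = 55645344.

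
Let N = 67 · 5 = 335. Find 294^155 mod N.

Mod 67: 294 ≡ 26; by Fermat, exponent reduces to 155 mod 66 = 23; 26^23 ≡ 17 (mod 67).
Mod 5: 294 ≡ 4; by Fermat, exponent reduces to 155 mod 4 = 3; 4^3 ≡ 4 (mod 5).
Combine by CRT: x ≡ 17 (mod 67), x ≡ 4 (mod 5) ⇒ x ≡ 84 (mod 335).

84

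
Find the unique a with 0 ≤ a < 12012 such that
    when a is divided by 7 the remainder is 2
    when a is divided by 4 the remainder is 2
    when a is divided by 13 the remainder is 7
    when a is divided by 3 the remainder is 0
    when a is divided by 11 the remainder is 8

2802

The moduli are pairwise coprime; N = 7·4·13·3·11 = 12012.
N/7 = 1716; 1716 ≡ 1 (mod 7), inverse 1.
N/4 = 3003; 3003 ≡ 3 (mod 4); 3·3 ≡ 1, so inverse 3.
N/13 = 924; 924 ≡ 1 (mod 13), inverse 1.
N/3 = 4004; 4004 ≡ 2 (mod 3); 2·2 ≡ 1, so inverse 2.
N/11 = 1092; 1092 ≡ 3 (mod 11); 3·4 ≡ 1, so inverse 4.
a ≡ 2·1716·1 + 2·3003·3 + 7·924·1 + 0·4004·2 + 8·1092·4 = 62862.
62862 mod 12012 = 2802.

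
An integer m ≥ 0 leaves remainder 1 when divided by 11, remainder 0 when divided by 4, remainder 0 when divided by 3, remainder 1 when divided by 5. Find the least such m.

The moduli are pairwise coprime; N = 11·4·3·5 = 660.
N/11 = 60; 60 ≡ 5 (mod 11); 5·9 ≡ 1, so inverse 9.
N/4 = 165; 165 ≡ 1 (mod 4), inverse 1.
N/3 = 220; 220 ≡ 1 (mod 3), inverse 1.
N/5 = 132; 132 ≡ 2 (mod 5); 2·3 ≡ 1, so inverse 3.
m ≡ 1·60·9 + 0·165·1 + 0·220·1 + 1·132·3 = 936.
936 mod 660 = 276.

276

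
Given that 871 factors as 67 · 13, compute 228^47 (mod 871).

119

Mod 67: 228 ≡ 27; 27^47 ≡ 52 (mod 67).
Mod 13: 228 ≡ 7; by Fermat, exponent reduces to 47 mod 12 = 11; 7^11 ≡ 2 (mod 13).
Combine by CRT: x ≡ 52 (mod 67), x ≡ 2 (mod 13) ⇒ x ≡ 119 (mod 871).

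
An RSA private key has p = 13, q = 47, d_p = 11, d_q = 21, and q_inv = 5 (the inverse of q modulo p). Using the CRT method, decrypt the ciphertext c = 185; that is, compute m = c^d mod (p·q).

308

m₁ = c^(d_p) mod p: c ≡ 3 (mod 13), and 3^11 mod 13 = 9.
m₂ = c^(d_q) mod q: c ≡ 44 (mod 47), and 44^21 mod 47 = 26.
h = q_inv·(m₁ − m₂) mod p = 5·(9 − 26) mod 13 = 6.
m = m₂ + h·q = 26 + 6·47 = 308.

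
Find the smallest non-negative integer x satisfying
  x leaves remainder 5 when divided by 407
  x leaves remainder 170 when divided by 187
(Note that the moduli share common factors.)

gcd(407, 187) = 11 and 11 | (170 − 5), so the pair is consistent; merging gives x ≡ 2040 (mod 6919), where 6919 = lcm(407, 187).
The solution is unique modulo lcm(407, 187) = 6919.

2040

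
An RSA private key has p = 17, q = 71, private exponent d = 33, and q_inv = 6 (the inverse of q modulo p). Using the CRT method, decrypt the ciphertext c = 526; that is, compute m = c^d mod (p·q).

d_p = d mod (p−1) = 33 mod 16 = 1; d_q = d mod (q−1) = 33.
m₁ = c^(d_p) mod p: c ≡ 16 (mod 17), and 16^1 mod 17 = 16.
m₂ = c^(d_q) mod q: c ≡ 29 (mod 71), and 29^33 mod 71 = 58.
h = q_inv·(m₁ − m₂) mod p = 6·(16 − 58) mod 17 = 3.
m = m₂ + h·q = 58 + 3·71 = 271.

271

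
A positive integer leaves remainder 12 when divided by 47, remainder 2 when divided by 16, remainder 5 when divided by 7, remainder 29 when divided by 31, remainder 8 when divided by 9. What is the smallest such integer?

The moduli are pairwise coprime; M = 47·16·7·31·9 = 1468656.
M/47 = 31248; 31248 ≡ 40 (mod 47); 40·20 ≡ 1, so inverse 20.
M/16 = 91791; 91791 ≡ 15 (mod 16); 15·15 ≡ 1, so inverse 15.
M/7 = 209808; 209808 ≡ 4 (mod 7); 4·2 ≡ 1, so inverse 2.
M/31 = 47376; 47376 ≡ 8 (mod 31); 8·4 ≡ 1, so inverse 4.
M/9 = 163184; 163184 ≡ 5 (mod 9); 5·2 ≡ 1, so inverse 2.
n ≡ 12·31248·20 + 2·91791·15 + 5·209808·2 + 29·47376·4 + 8·163184·2 = 20457890.
20457890 mod 1468656 = 1365362.

1365362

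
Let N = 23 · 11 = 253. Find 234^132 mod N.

Mod 23: 234 ≡ 4; since 22 | 132, by Fermat 4^132 ≡ 1 (mod 23).
Mod 11: 234 ≡ 3; by Fermat, exponent reduces to 132 mod 10 = 2; 3^2 ≡ 9 (mod 11).
Combine by CRT: x ≡ 1 (mod 23), x ≡ 9 (mod 11) ⇒ x ≡ 185 (mod 253).

185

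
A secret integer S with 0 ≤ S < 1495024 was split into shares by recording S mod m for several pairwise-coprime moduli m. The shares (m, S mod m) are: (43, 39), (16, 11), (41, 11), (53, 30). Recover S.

From S ≡ 39 (mod 43) write S = 39 + 43t. Substituting into S ≡ 11 (mod 16) gives 43t ≡ 4 (mod 16), and since 11⁻¹ ≡ 3 (mod 16), t ≡ 12. Hence S ≡ 39 + 43·12 = 555 (mod 688).
From S ≡ 555 (mod 688) write S = 555 + 688t. Substituting into S ≡ 11 (mod 41) gives 688t ≡ 30 (mod 41), and since 32⁻¹ ≡ 9 (mod 41), t ≡ 24. Hence S ≡ 555 + 688·24 = 17067 (mod 28208).
From S ≡ 17067 (mod 28208) write S = 17067 + 28208t. Substituting into S ≡ 30 (mod 53) gives 28208t ≡ 29 (mod 53), and since 12⁻¹ ≡ 31 (mod 53), t ≡ 51. Hence S ≡ 17067 + 28208·51 = 1455675 (mod 1495024).

1455675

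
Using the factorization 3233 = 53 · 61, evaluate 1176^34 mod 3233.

Mod 53: 1176 ≡ 10; 10^34 ≡ 24 (mod 53).
Mod 61: 1176 ≡ 17; 17^34 ≡ 49 (mod 61).
Combine by CRT: x ≡ 24 (mod 53), x ≡ 49 (mod 61) ⇒ x ≡ 1879 (mod 3233).

1879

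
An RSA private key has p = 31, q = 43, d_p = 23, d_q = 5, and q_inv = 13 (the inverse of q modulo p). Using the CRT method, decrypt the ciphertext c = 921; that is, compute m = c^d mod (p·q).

406

m₁ = c^(d_p) mod p: c ≡ 22 (mod 31), and 22^23 mod 31 = 3.
m₂ = c^(d_q) mod q: c ≡ 18 (mod 43), and 18^5 mod 43 = 19.
h = q_inv·(m₁ − m₂) mod p = 13·(3 − 19) mod 31 = 9.
m = m₂ + h·q = 19 + 9·43 = 406.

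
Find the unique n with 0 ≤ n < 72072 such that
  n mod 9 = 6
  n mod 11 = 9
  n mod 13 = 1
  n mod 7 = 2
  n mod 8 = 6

The moduli are pairwise coprime; M = 9·11·13·7·8 = 72072.
M/9 = 8008; 8008 ≡ 7 (mod 9); 7·4 ≡ 1, so inverse 4.
M/11 = 6552; 6552 ≡ 7 (mod 11); 7·8 ≡ 1, so inverse 8.
M/13 = 5544; 5544 ≡ 6 (mod 13); 6·11 ≡ 1, so inverse 11.
M/7 = 10296; 10296 ≡ 6 (mod 7); 6·6 ≡ 1, so inverse 6.
M/8 = 9009; 9009 ≡ 1 (mod 8), inverse 1.
n ≡ 6·8008·4 + 9·6552·8 + 1·5544·11 + 2·10296·6 + 6·9009·1 = 902526.
902526 mod 72072 = 37662.

37662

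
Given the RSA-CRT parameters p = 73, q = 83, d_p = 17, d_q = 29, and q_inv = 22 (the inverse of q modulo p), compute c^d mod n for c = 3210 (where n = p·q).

m₁ = c^(d_p) mod p: c ≡ 71 (mod 73), and 71^17 mod 73 = 36.
m₂ = c^(d_q) mod q: c ≡ 56 (mod 83), and 56^29 mod 83 = 6.
h = q_inv·(m₁ − m₂) mod p = 22·(36 − 6) mod 73 = 3.
m = m₂ + h·q = 6 + 3·83 = 255.

255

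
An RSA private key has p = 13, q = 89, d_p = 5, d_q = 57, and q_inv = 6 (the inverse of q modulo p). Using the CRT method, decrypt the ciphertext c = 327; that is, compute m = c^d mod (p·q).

747

m₁ = c^(d_p) mod p: c ≡ 2 (mod 13), and 2^5 mod 13 = 6.
m₂ = c^(d_q) mod q: c ≡ 60 (mod 89), and 60^57 mod 89 = 35.
h = q_inv·(m₁ − m₂) mod p = 6·(6 − 35) mod 13 = 8.
m = m₂ + h·q = 35 + 8·89 = 747.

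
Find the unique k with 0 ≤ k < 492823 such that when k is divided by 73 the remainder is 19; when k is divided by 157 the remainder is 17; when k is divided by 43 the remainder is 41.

338666

The moduli are pairwise coprime; N = 73·157·43 = 492823.
N/73 = 6751; 6751 ≡ 35 (mod 73); 35·48 ≡ 1, so inverse 48.
N/157 = 3139; 3139 ≡ 156 (mod 157); 156·156 ≡ 1, so inverse 156.
N/43 = 11461; 11461 ≡ 23 (mod 43); 23·15 ≡ 1, so inverse 15.
k ≡ 19·6751·48 + 17·3139·156 + 41·11461·15 = 21530055.
21530055 mod 492823 = 338666.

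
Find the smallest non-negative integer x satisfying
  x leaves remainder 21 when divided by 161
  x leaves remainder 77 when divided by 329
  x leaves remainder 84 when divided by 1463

1087093

gcd(161, 329) = 7 and 7 | (77 − 21), so the pair is consistent; merging gives x ≡ 5012 (mod 7567), where 7567 = lcm(161, 329).
gcd(7567, 1463) = 7 and 7 | (84 − 5012), so the pair is consistent; merging gives x ≡ 1087093 (mod 1581503), where 1581503 = lcm(7567, 1463).
The solution is unique modulo lcm(161, 329, 1463) = 1581503.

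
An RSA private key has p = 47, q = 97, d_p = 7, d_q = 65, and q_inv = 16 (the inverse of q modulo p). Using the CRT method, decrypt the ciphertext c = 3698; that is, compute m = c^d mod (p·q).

1370

m₁ = c^(d_p) mod p: c ≡ 32 (mod 47), and 32^7 mod 47 = 7.
m₂ = c^(d_q) mod q: c ≡ 12 (mod 97), and 12^65 mod 97 = 12.
h = q_inv·(m₁ − m₂) mod p = 16·(7 − 12) mod 47 = 14.
m = m₂ + h·q = 12 + 14·97 = 1370.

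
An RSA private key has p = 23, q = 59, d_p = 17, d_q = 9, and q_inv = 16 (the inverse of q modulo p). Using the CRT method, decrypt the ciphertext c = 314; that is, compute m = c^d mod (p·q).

m₁ = c^(d_p) mod p: c ≡ 15 (mod 23), and 15^17 mod 23 = 10.
m₂ = c^(d_q) mod q: c ≡ 19 (mod 59), and 19^9 mod 59 = 12.
h = q_inv·(m₁ − m₂) mod p = 16·(10 − 12) mod 23 = 14.
m = m₂ + h·q = 12 + 14·59 = 838.

838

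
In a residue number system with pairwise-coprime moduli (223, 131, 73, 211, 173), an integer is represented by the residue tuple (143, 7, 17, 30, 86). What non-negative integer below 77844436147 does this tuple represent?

60632113498

From x ≡ 143 (mod 223) write x = 143 + 223t. Substituting into x ≡ 7 (mod 131) gives 223t ≡ 126 (mod 131), and since 92⁻¹ ≡ 47 (mod 131), t ≡ 27. Hence x ≡ 143 + 223·27 = 6164 (mod 29213).
From x ≡ 6164 (mod 29213) write x = 6164 + 29213t. Substituting into x ≡ 17 (mod 73) gives 29213t ≡ 58 (mod 73), and since 13⁻¹ ≡ 45 (mod 73), t ≡ 55. Hence x ≡ 6164 + 29213·55 = 1612879 (mod 2132549).
From x ≡ 1612879 (mod 2132549) write x = 1612879 + 2132549t. Substituting into x ≡ 30 (mod 211) gives 2132549t ≡ 35 (mod 211), and since 183⁻¹ ≡ 113 (mod 211), t ≡ 157. Hence x ≡ 1612879 + 2132549·157 = 336423072 (mod 449967839).
From x ≡ 336423072 (mod 449967839) write x = 336423072 + 449967839t. Substituting into x ≡ 86 (mod 173) gives 449967839t ≡ 80 (mod 173), and since 29⁻¹ ≡ 6 (mod 173), t ≡ 134. Hence x ≡ 336423072 + 449967839·134 = 60632113498 (mod 77844436147).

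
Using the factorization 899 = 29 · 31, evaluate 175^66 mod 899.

407

Mod 29: 175 ≡ 1; by Fermat, exponent reduces to 66 mod 28 = 10; 1^10 ≡ 1 (mod 29).
Mod 31: 175 ≡ 20; by Fermat, exponent reduces to 66 mod 30 = 6; 20^6 ≡ 4 (mod 31).
Combine by CRT: x ≡ 1 (mod 29), x ≡ 4 (mod 31) ⇒ x ≡ 407 (mod 899).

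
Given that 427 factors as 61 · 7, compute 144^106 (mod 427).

144

Mod 61: 144 ≡ 22; by Fermat, exponent reduces to 106 mod 60 = 46; 22^46 ≡ 22 (mod 61).
Mod 7: 144 ≡ 4; by Fermat, exponent reduces to 106 mod 6 = 4; 4^4 ≡ 4 (mod 7).
Combine by CRT: x ≡ 22 (mod 61), x ≡ 4 (mod 7) ⇒ x ≡ 144 (mod 427).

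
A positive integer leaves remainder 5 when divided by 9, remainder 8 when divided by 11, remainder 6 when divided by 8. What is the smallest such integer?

734

The moduli are pairwise coprime; N = 9·11·8 = 792.
N/9 = 88; 88 ≡ 7 (mod 9); 7·4 ≡ 1, so inverse 4.
N/11 = 72; 72 ≡ 6 (mod 11); 6·2 ≡ 1, so inverse 2.
N/8 = 99; 99 ≡ 3 (mod 8); 3·3 ≡ 1, so inverse 3.
x ≡ 5·88·4 + 8·72·2 + 6·99·3 = 4694.
4694 mod 792 = 734.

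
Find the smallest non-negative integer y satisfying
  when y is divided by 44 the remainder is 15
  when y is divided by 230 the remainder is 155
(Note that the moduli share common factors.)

gcd(44, 230) = 2 and 2 | (155 − 15), so the pair is consistent; merging gives y ≡ 1995 (mod 5060), where 5060 = lcm(44, 230).
The solution is unique modulo lcm(44, 230) = 5060.

1995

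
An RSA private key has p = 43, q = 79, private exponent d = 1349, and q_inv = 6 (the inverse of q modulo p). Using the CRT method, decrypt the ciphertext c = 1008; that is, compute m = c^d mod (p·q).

d_p = d mod (p−1) = 1349 mod 42 = 5; d_q = d mod (q−1) = 23.
m₁ = c^(d_p) mod p: c ≡ 19 (mod 43), and 19^5 mod 43 = 30.
m₂ = c^(d_q) mod q: c ≡ 60 (mod 79), and 60^23 mod 79 = 66.
h = q_inv·(m₁ − m₂) mod p = 6·(30 − 66) mod 43 = 42.
m = m₂ + h·q = 66 + 42·79 = 3384.

3384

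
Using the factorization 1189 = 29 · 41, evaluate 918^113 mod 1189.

570

Mod 29: 918 ≡ 19; by Fermat, exponent reduces to 113 mod 28 = 1; 19^1 ≡ 19 (mod 29).
Mod 41: 918 ≡ 16; by Fermat, exponent reduces to 113 mod 40 = 33; 16^33 ≡ 37 (mod 41).
Combine by CRT: x ≡ 19 (mod 29), x ≡ 37 (mod 41) ⇒ x ≡ 570 (mod 1189).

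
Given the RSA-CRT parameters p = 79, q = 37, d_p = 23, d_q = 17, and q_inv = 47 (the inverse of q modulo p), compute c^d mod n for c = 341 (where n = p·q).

m₁ = c^(d_p) mod p: c ≡ 25 (mod 79), and 25^23 mod 79 = 73.
m₂ = c^(d_q) mod q: c ≡ 8 (mod 37), and 8^17 mod 37 = 23.
h = q_inv·(m₁ − m₂) mod p = 47·(73 − 23) mod 79 = 59.
m = m₂ + h·q = 23 + 59·37 = 2206.

2206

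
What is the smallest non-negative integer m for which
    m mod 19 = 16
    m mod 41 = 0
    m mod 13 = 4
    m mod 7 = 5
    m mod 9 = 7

481381

The moduli are pairwise coprime; N = 19·41·13·7·9 = 638001.
N/19 = 33579; 33579 ≡ 6 (mod 19); 6·16 ≡ 1, so inverse 16.
N/41 = 15561; 15561 ≡ 22 (mod 41); 22·28 ≡ 1, so inverse 28.
N/13 = 49077; 49077 ≡ 2 (mod 13); 2·7 ≡ 1, so inverse 7.
N/7 = 91143; 91143 ≡ 3 (mod 7); 3·5 ≡ 1, so inverse 5.
N/9 = 70889; 70889 ≡ 5 (mod 9); 5·2 ≡ 1, so inverse 2.
m ≡ 16·33579·16 + 0·15561·28 + 4·49077·7 + 5·91143·5 + 7·70889·2 = 13241401.
13241401 mod 638001 = 481381.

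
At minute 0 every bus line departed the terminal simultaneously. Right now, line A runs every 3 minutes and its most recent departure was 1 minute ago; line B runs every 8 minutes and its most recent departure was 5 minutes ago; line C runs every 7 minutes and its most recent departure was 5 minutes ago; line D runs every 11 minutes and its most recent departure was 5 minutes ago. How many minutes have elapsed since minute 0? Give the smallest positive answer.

1237

From t ≡ 1 (mod 3) write t = 1 + 3s. Substituting into t ≡ 5 (mod 8) gives 3s ≡ 4 (mod 8), and since 3⁻¹ ≡ 3 (mod 8), s ≡ 4. Hence t ≡ 1 + 3·4 = 13 (mod 24).
From t ≡ 13 (mod 24) write t = 13 + 24s. Substituting into t ≡ 5 (mod 7) gives 24s ≡ 6 (mod 7), and since 3⁻¹ ≡ 5 (mod 7), s ≡ 2. Hence t ≡ 13 + 24·2 = 61 (mod 168).
From t ≡ 61 (mod 168) write t = 61 + 168s. Substituting into t ≡ 5 (mod 11) gives 168s ≡ 10 (mod 11), and since 3⁻¹ ≡ 4 (mod 11), s ≡ 7. Hence t ≡ 61 + 168·7 = 1237 (mod 1848).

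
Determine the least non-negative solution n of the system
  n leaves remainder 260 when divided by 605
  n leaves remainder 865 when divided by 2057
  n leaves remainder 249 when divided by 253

gcd(605, 2057) = 121 and 121 | (865 − 260), so the pair is consistent; merging gives n ≡ 865 (mod 10285), where 10285 = lcm(605, 2057).
gcd(10285, 253) = 11 and 11 | (249 − 865), so the pair is consistent; merging gives n ≡ 72860 (mod 236555), where 236555 = lcm(10285, 253).
The solution is unique modulo lcm(605, 2057, 253) = 236555.

72860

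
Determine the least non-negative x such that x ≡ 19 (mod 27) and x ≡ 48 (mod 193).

Combine the congruences pairwise.
From x ≡ 19 (mod 27) write x = 19 + 27t. Substituting into x ≡ 48 (mod 193) gives 27t ≡ 29 (mod 193), and since 27⁻¹ ≡ 143 (mod 193), t ≡ 94. Hence x ≡ 19 + 27·94 = 2557 (mod 5211).

2557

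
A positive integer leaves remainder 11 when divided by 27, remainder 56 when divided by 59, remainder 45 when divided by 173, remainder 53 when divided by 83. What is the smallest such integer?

5473073

Combine the congruences pairwise.
From N ≡ 11 (mod 27) write N = 11 + 27t. Substituting into N ≡ 56 (mod 59) gives 27t ≡ 45 (mod 59), and since 27⁻¹ ≡ 35 (mod 59), t ≡ 41. Hence N ≡ 11 + 27·41 = 1118 (mod 1593).
From N ≡ 1118 (mod 1593) write N = 1118 + 1593t. Substituting into N ≡ 45 (mod 173) gives 1593t ≡ 138 (mod 173), and since 36⁻¹ ≡ 149 (mod 173), t ≡ 148. Hence N ≡ 1118 + 1593·148 = 236882 (mod 275589).
From N ≡ 236882 (mod 275589) write N = 236882 + 275589t. Substituting into N ≡ 53 (mod 83) gives 275589t ≡ 53 (mod 83), and since 29⁻¹ ≡ 63 (mod 83), t ≡ 19. Hence N ≡ 236882 + 275589·19 = 5473073 (mod 22873887).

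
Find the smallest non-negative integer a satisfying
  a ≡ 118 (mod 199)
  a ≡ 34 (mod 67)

8476

Combine the congruences pairwise.
From a ≡ 118 (mod 199) write a = 118 + 199t. Substituting into a ≡ 34 (mod 67) gives 199t ≡ 50 (mod 67), and since 65⁻¹ ≡ 33 (mod 67), t ≡ 42. Hence a ≡ 118 + 199·42 = 8476 (mod 13333).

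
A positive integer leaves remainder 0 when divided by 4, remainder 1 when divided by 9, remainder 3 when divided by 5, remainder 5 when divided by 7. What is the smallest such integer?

208

The moduli are pairwise coprime; M = 4·9·5·7 = 1260.
M/4 = 315; 315 ≡ 3 (mod 4); 3·3 ≡ 1, so inverse 3.
M/9 = 140; 140 ≡ 5 (mod 9); 5·2 ≡ 1, so inverse 2.
M/5 = 252; 252 ≡ 2 (mod 5); 2·3 ≡ 1, so inverse 3.
M/7 = 180; 180 ≡ 5 (mod 7); 5·3 ≡ 1, so inverse 3.
n ≡ 0·315·3 + 1·140·2 + 3·252·3 + 5·180·3 = 5248.
5248 mod 1260 = 208.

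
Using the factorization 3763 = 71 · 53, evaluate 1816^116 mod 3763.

Mod 71: 1816 ≡ 41; by Fermat, exponent reduces to 116 mod 70 = 46; 41^46 ≡ 32 (mod 71).
Mod 53: 1816 ≡ 14; by Fermat, exponent reduces to 116 mod 52 = 12; 14^12 ≡ 13 (mod 53).
Combine by CRT: x ≡ 32 (mod 71), x ≡ 13 (mod 53) ⇒ x ≡ 3511 (mod 3763).

3511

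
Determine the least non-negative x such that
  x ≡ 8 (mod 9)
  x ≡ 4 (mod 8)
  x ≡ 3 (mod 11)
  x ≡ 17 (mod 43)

31364

The moduli are pairwise coprime; N = 9·8·11·43 = 34056.
N/9 = 3784; 3784 ≡ 4 (mod 9); 4·7 ≡ 1, so inverse 7.
N/8 = 4257; 4257 ≡ 1 (mod 8), inverse 1.
N/11 = 3096; 3096 ≡ 5 (mod 11); 5·9 ≡ 1, so inverse 9.
N/43 = 792; 792 ≡ 18 (mod 43); 18·12 ≡ 1, so inverse 12.
x ≡ 8·3784·7 + 4·4257·1 + 3·3096·9 + 17·792·12 = 474092.
474092 mod 34056 = 31364.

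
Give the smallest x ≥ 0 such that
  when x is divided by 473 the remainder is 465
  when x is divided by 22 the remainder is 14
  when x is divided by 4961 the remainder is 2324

gcd(473, 22) = 11 and 11 | (14 − 465), so the pair is consistent; merging gives x ≡ 938 (mod 946), where 946 = lcm(473, 22).
gcd(946, 4961) = 11 and 11 | (2324 − 938), so the pair is consistent; merging gives x ≡ 399204 (mod 426646), where 426646 = lcm(946, 4961).
The solution is unique modulo lcm(473, 22, 4961) = 426646.

399204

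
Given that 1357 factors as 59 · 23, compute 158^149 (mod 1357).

1249

Mod 59: 158 ≡ 40; by Fermat, exponent reduces to 149 mod 58 = 33; 40^33 ≡ 10 (mod 59).
Mod 23: 158 ≡ 20; by Fermat, exponent reduces to 149 mod 22 = 17; 20^17 ≡ 7 (mod 23).
Combine by CRT: x ≡ 10 (mod 59), x ≡ 7 (mod 23) ⇒ x ≡ 1249 (mod 1357).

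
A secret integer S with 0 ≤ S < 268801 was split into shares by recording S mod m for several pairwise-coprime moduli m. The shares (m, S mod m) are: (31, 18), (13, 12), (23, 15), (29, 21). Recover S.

55353

The moduli are pairwise coprime; N = 31·13·23·29 = 268801.
N/31 = 8671; 8671 ≡ 22 (mod 31); 22·24 ≡ 1, so inverse 24.
N/13 = 20677; 20677 ≡ 7 (mod 13); 7·2 ≡ 1, so inverse 2.
N/23 = 11687; 11687 ≡ 3 (mod 23); 3·8 ≡ 1, so inverse 8.
N/29 = 9269; 9269 ≡ 18 (mod 29); 18·21 ≡ 1, so inverse 21.
S ≡ 18·8671·24 + 12·20677·2 + 15·11687·8 + 21·9269·21 = 9732189.
9732189 mod 268801 = 55353.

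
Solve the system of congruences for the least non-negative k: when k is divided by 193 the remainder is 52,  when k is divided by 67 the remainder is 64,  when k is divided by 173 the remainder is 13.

1273466

From k ≡ 52 (mod 193) write k = 52 + 193t. Substituting into k ≡ 64 (mod 67) gives 193t ≡ 12 (mod 67), and since 59⁻¹ ≡ 25 (mod 67), t ≡ 32. Hence k ≡ 52 + 193·32 = 6228 (mod 12931).
From k ≡ 6228 (mod 12931) write k = 6228 + 12931t. Substituting into k ≡ 13 (mod 173) gives 12931t ≡ 13 (mod 173), and since 129⁻¹ ≡ 114 (mod 173), t ≡ 98. Hence k ≡ 6228 + 12931·98 = 1273466 (mod 2237063).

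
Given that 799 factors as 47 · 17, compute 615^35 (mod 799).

Mod 47: 615 ≡ 4; 4^35 ≡ 2 (mod 47).
Mod 17: 615 ≡ 3; by Fermat, exponent reduces to 35 mod 16 = 3; 3^3 ≡ 10 (mod 17).
Combine by CRT: x ≡ 2 (mod 47), x ≡ 10 (mod 17) ⇒ x ≡ 707 (mod 799).

707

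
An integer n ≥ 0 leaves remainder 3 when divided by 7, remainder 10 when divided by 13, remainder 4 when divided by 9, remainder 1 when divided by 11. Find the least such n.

The moduli are pairwise coprime; M = 7·13·9·11 = 9009.
M/7 = 1287; 1287 ≡ 6 (mod 7); 6·6 ≡ 1, so inverse 6.
M/13 = 693; 693 ≡ 4 (mod 13); 4·10 ≡ 1, so inverse 10.
M/9 = 1001; 1001 ≡ 2 (mod 9); 2·5 ≡ 1, so inverse 5.
M/11 = 819; 819 ≡ 5 (mod 11); 5·9 ≡ 1, so inverse 9.
n ≡ 3·1287·6 + 10·693·10 + 4·1001·5 + 1·819·9 = 119857.
119857 mod 9009 = 2740.

2740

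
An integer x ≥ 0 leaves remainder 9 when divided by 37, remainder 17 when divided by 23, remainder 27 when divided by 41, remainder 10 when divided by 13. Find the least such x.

328273

From x ≡ 9 (mod 37) write x = 9 + 37t. Substituting into x ≡ 17 (mod 23) gives 37t ≡ 8 (mod 23), and since 14⁻¹ ≡ 5 (mod 23), t ≡ 17. Hence x ≡ 9 + 37·17 = 638 (mod 851).
From x ≡ 638 (mod 851) write x = 638 + 851t. Substituting into x ≡ 27 (mod 41) gives 851t ≡ 4 (mod 41), and since 31⁻¹ ≡ 4 (mod 41), t ≡ 16. Hence x ≡ 638 + 851·16 = 14254 (mod 34891).
From x ≡ 14254 (mod 34891) write x = 14254 + 34891t. Substituting into x ≡ 10 (mod 13) gives 34891t ≡ 4 (mod 13), and since 12⁻¹ ≡ 12 (mod 13), t ≡ 9. Hence x ≡ 14254 + 34891·9 = 328273 (mod 453583).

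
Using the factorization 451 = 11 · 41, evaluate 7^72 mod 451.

379

Mod 11: 7 ≡ 7; by Fermat, exponent reduces to 72 mod 10 = 2; 7^2 ≡ 5 (mod 11).
Mod 41: 7 ≡ 7; by Fermat, exponent reduces to 72 mod 40 = 32; 7^32 ≡ 10 (mod 41).
Combine by CRT: x ≡ 5 (mod 11), x ≡ 10 (mod 41) ⇒ x ≡ 379 (mod 451).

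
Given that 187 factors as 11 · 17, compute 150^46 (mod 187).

Mod 11: 150 ≡ 7; by Fermat, exponent reduces to 46 mod 10 = 6; 7^6 ≡ 4 (mod 11).
Mod 17: 150 ≡ 14; by Fermat, exponent reduces to 46 mod 16 = 14; 14^14 ≡ 2 (mod 17).
Combine by CRT: x ≡ 4 (mod 11), x ≡ 2 (mod 17) ⇒ x ≡ 70 (mod 187).

70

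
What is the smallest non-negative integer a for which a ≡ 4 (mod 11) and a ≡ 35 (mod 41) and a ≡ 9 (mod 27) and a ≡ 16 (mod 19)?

204912

Combine the congruences pairwise.
From a ≡ 4 (mod 11) write a = 4 + 11t. Substituting into a ≡ 35 (mod 41) gives 11t ≡ 31 (mod 41), and since 11⁻¹ ≡ 15 (mod 41), t ≡ 14. Hence a ≡ 4 + 11·14 = 158 (mod 451).
From a ≡ 158 (mod 451) write a = 158 + 451t. Substituting into a ≡ 9 (mod 27) gives 451t ≡ 13 (mod 27), and since 19⁻¹ ≡ 10 (mod 27), t ≡ 22. Hence a ≡ 158 + 451·22 = 10080 (mod 12177).
From a ≡ 10080 (mod 12177) write a = 10080 + 12177t. Substituting into a ≡ 16 (mod 19) gives 12177t ≡ 6 (mod 19), and since 17⁻¹ ≡ 9 (mod 19), t ≡ 16. Hence a ≡ 10080 + 12177·16 = 204912 (mod 231363).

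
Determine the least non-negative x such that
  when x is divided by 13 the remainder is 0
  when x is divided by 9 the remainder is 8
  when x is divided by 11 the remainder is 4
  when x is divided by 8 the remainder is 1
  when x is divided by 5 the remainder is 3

1313

The moduli are pairwise coprime; N = 13·9·11·8·5 = 51480.
N/13 = 3960; 3960 ≡ 8 (mod 13); 8·5 ≡ 1, so inverse 5.
N/9 = 5720; 5720 ≡ 5 (mod 9); 5·2 ≡ 1, so inverse 2.
N/11 = 4680; 4680 ≡ 5 (mod 11); 5·9 ≡ 1, so inverse 9.
N/8 = 6435; 6435 ≡ 3 (mod 8); 3·3 ≡ 1, so inverse 3.
N/5 = 10296; 10296 ≡ 1 (mod 5), inverse 1.
x ≡ 0·3960·5 + 8·5720·2 + 4·4680·9 + 1·6435·3 + 3·10296·1 = 310193.
310193 mod 51480 = 1313.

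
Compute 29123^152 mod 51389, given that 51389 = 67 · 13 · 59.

Mod 67: 29123 ≡ 45; by Fermat, exponent reduces to 152 mod 66 = 20; 45^20 ≡ 9 (mod 67).
Mod 13: 29123 ≡ 3; by Fermat, exponent reduces to 152 mod 12 = 8; 3^8 ≡ 9 (mod 13).
Mod 59: 29123 ≡ 36; by Fermat, exponent reduces to 152 mod 58 = 36; 36^36 ≡ 7 (mod 59).
Combine by CRT: x ≡ 9 (mod 67), x ≡ 9 (mod 13), x ≡ 7 (mod 59) ⇒ x ≡ 14816 (mod 51389).

14816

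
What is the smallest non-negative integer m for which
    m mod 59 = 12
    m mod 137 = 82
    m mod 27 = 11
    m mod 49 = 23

9673652

From m ≡ 12 (mod 59) write m = 12 + 59t. Substituting into m ≡ 82 (mod 137) gives 59t ≡ 70 (mod 137), and since 59⁻¹ ≡ 72 (mod 137), t ≡ 108. Hence m ≡ 12 + 59·108 = 6384 (mod 8083).
From m ≡ 6384 (mod 8083) write m = 6384 + 8083t. Substituting into m ≡ 11 (mod 27) gives 8083t ≡ 26 (mod 27), and since 10⁻¹ ≡ 19 (mod 27), t ≡ 8. Hence m ≡ 6384 + 8083·8 = 71048 (mod 218241).
From m ≡ 71048 (mod 218241) write m = 71048 + 218241t. Substituting into m ≡ 23 (mod 49) gives 218241t ≡ 25 (mod 49), and since 44⁻¹ ≡ 39 (mod 49), t ≡ 44. Hence m ≡ 71048 + 218241·44 = 9673652 (mod 10693809).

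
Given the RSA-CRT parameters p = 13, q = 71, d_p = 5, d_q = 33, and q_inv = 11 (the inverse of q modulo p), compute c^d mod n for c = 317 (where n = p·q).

m₁ = c^(d_p) mod p: c ≡ 5 (mod 13), and 5^5 mod 13 = 5.
m₂ = c^(d_q) mod q: c ≡ 33 (mod 71), and 33^33 mod 71 = 68.
h = q_inv·(m₁ − m₂) mod p = 11·(5 − 68) mod 13 = 9.
m = m₂ + h·q = 68 + 9·71 = 707.

707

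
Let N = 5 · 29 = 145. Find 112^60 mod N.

111

Mod 5: 112 ≡ 2; since 4 | 60, by Fermat 2^60 ≡ 1 (mod 5).
Mod 29: 112 ≡ 25; by Fermat, exponent reduces to 60 mod 28 = 4; 25^4 ≡ 24 (mod 29).
Combine by CRT: x ≡ 1 (mod 5), x ≡ 24 (mod 29) ⇒ x ≡ 111 (mod 145).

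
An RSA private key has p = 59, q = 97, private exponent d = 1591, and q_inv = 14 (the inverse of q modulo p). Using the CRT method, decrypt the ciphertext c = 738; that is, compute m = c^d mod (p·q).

d_p = d mod (p−1) = 1591 mod 58 = 25; d_q = d mod (q−1) = 55.
m₁ = c^(d_p) mod p: c ≡ 30 (mod 59), and 30^25 mod 59 = 43.
m₂ = c^(d_q) mod q: c ≡ 59 (mod 97), and 59^55 mod 97 = 56.
h = q_inv·(m₁ − m₂) mod p = 14·(43 − 56) mod 59 = 54.
m = m₂ + h·q = 56 + 54·97 = 5294.

5294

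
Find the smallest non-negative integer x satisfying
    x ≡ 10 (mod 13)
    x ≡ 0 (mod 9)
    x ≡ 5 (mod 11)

The moduli are pairwise coprime; N = 13·9·11 = 1287.
N/13 = 99; 99 ≡ 8 (mod 13); 8·5 ≡ 1, so inverse 5.
N/9 = 143; 143 ≡ 8 (mod 9); 8·8 ≡ 1, so inverse 8.
N/11 = 117; 117 ≡ 7 (mod 11); 7·8 ≡ 1, so inverse 8.
x ≡ 10·99·5 + 0·143·8 + 5·117·8 = 9630.
9630 mod 1287 = 621.

621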